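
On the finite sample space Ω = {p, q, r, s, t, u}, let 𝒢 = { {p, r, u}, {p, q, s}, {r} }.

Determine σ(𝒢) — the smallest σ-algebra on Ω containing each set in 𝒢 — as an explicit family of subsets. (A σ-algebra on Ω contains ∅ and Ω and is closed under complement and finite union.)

Seed the family with 𝒢 together with ∅ and Ω: { {}, {r}, {p, q, s}, {p, r, u}, Ω }.
Pass 1 (5 new):
  {q, s, t}  = {p, r, u}ᶜ
  {r, t, u}  = {p, q, s}ᶜ
  {p, q, r, s}  = {r} ∪ {p, q, s}
  {p, q, r, s, u}  = {p, r, u} ∪ {p, q, s}
  {p, q, s, t, u}  = {r}ᶜ
  (now 10)
Pass 2 (7 new):
  {t}  = {p, q, r, s, u}ᶜ
  {t, u}  = {p, q, r, s}ᶜ
  {p, q, s, t}  = {p, q, s} ∪ {q, s, t}
  {p, r, t, u}  = {p, r, u} ∪ {r, t, u}
  {q, r, s, t}  = {r} ∪ {q, s, t}
  {p, q, r, s, t}  = {p, q, r, s} ∪ {q, s, t}
  {q, r, s, t, u}  = {r, t, u} ∪ {q, s, t}
  (now 17)
Pass 3: 7 new —
  {p}  = {q, r, s, t, u}ᶜ
  {u}  = {p, q, r, s, t}ᶜ
  {p, u}  = {q, r, s, t}ᶜ
  {q, s}  = {p, r, t, u}ᶜ
  {r, t}  = {r} ∪ {t}
  {r, u}  = {p, q, s, t}ᶜ
  {q, s, t, u}  = {t, u} ∪ {q, s, t}
  (now 24)
Pass 4: +8 →
  {p, r}  = {q, s, t, u}ᶜ
  {p, t}  = {t} ∪ {p}
  {p, r, t}  = {r, t} ∪ {p}
  {p, t, u}  = {t, u} ∪ {p, u}
  {q, r, s}  = {r} ∪ {q, s}
  {q, s, u}  = {u} ∪ {q, s}
  {p, q, s, u}  = {r, t}ᶜ
  {q, r, s, u}  = {r, u} ∪ {q, s}
  (now 32)
Pass 5 adds nothing — fixpoint reached.

|σ(𝒢)| = 32.  σ(𝒢) = { {}, {p}, {r}, {t}, {u}, {p, r}, {p, t}, {p, u}, {q, s}, {r, t}, {r, u}, {t, u}, {p, q, s}, {p, r, t}, {p, r, u}, {p, t, u}, {q, r, s}, {q, s, t}, {q, s, u}, {r, t, u}, {p, q, r, s}, {p, q, s, t}, {p, q, s, u}, {p, r, t, u}, {q, r, s, t}, {q, r, s, u}, {q, s, t, u}, {p, q, r, s, t}, {p, q, r, s, u}, {p, q, s, t, u}, {q, r, s, t, u}, Ω }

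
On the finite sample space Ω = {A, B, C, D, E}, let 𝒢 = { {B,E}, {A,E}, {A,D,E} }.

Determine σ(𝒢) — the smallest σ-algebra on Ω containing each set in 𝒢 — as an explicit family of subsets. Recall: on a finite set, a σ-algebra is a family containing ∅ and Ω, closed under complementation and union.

|σ(𝒢)| = 32.  σ(𝒢) = { {}, {A}, {B}, {C}, {D}, {E}, {A,B}, {A,C}, {A,D}, {A,E}, {B,C}, {B,D}, {B,E}, {C,D}, {C,E}, {D,E}, {A,B,C}, {A,B,D}, {A,B,E}, {A,C,D}, {A,C,E}, {A,D,E}, {B,C,D}, {B,C,E}, {B,D,E}, {C,D,E}, {A,B,C,D}, {A,B,C,E}, {A,B,D,E}, {A,C,D,E}, {B,C,D,E}, Ω }

Derivation:
Start: 𝒢 ∪ {∅, Ω} = { {}, {A,E}, {B,E}, {A,D,E}, Ω }.
Round 1: +5 →
  {B,C}  = ᶜ of {A,D,E}
  {A,B,E}  = {B,E} ∪ {A,E}
  {A,C,D}  = ᶜ of {B,E}
  {B,C,D}  = ᶜ of {A,E}
  {A,B,D,E}  = {A,D,E} ∪ {B,E}
  (now 10)
Round 2 adds 7:
  {C}  = ᶜ of {A,B,D,E}
  {C,D}  = ᶜ of {A,B,E}
  {B,C,E}  = {B,E} ∪ {B,C}
  {A,B,C,D}  = {B,C,D} ∪ {A,C,D}
  {A,B,C,E}  = {A,B,E} ∪ {B,C}
  {A,C,D,E}  = {A,D,E} ∪ {A,C,D}
  {B,C,D,E}  = {B,E} ∪ {B,C,D}
  (now 17)
Round 3. New:
  {A}  = ᶜ of {B,C,D,E}
  {B}  = ᶜ of {A,C,D,E}
  {D}  = ᶜ of {A,B,C,E}
  {E}  = ᶜ of {A,B,C,D}
  {A,D}  = ᶜ of {B,C,E}
  {A,C,E}  = {C} ∪ {A,E}
  (now 23)
Round 4 (9 new):
  {A,B}  = {B} ∪ {A}
  {A,C}  = {C} ∪ {A}
  {B,D}  = ᶜ of {A,C,E}
  {C,E}  = {E} ∪ {C}
  {D,E}  = {E} ∪ {D}
  {A,B,C}  = {B,C} ∪ {A}
  {A,B,D}  = {B} ∪ {A,D}
  {B,D,E}  = {B,E} ∪ {D}
  {C,D,E}  = {C,D} ∪ {E}
  (now 32)
Round 5 adds nothing — fixpoint reached.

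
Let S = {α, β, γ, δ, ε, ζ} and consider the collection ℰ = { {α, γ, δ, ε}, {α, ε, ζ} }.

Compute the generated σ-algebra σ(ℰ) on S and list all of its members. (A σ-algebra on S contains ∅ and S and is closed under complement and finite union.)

Take S₀ = ℰ ∪ {∅, S} = { ∅, {α, ε, ζ}, {α, γ, δ, ε}, S }.
Iteration 1: 3 new —
  {β, ζ}  = complement {α, γ, δ, ε}
  {β, γ, δ}  = complement {α, ε, ζ}
  {α, γ, δ, ε, ζ}  = {α, γ, δ, ε} ∪ {α, ε, ζ}
  [7 total]
Iteration 2 (4 new):
  {β}  = complement {α, γ, δ, ε, ζ}
  {α, β, ε, ζ}  = {α, ε, ζ} ∪ {β, ζ}
  {β, γ, δ, ζ}  = {β, γ, δ} ∪ {β, ζ}
  {α, β, γ, δ, ε}  = {β, γ, δ} ∪ {α, γ, δ, ε}
  [11 total]
Iteration 3 (3 new):
  {ζ}  = complement {α, β, γ, δ, ε}
  {α, ε}  = complement {β, γ, δ, ζ}
  {γ, δ}  = complement {α, β, ε, ζ}
  [14 total]
Iteration 4 adds 2:
  {α, β, ε}  = {α, ε} ∪ {β}
  {γ, δ, ζ}  = {γ, δ} ∪ {ζ}
  [16 total]
Iteration 5: already closed under ᶜ and ∪.

σ(ℰ) = { ∅, {β}, {ζ}, {α, ε}, {β, ζ}, {γ, δ}, {α, β, ε}, {α, ε, ζ}, {β, γ, δ}, {γ, δ, ζ}, {α, β, ε, ζ}, {α, γ, δ, ε}, {β, γ, δ, ζ}, {α, β, γ, δ, ε}, {α, γ, δ, ε, ζ}, S }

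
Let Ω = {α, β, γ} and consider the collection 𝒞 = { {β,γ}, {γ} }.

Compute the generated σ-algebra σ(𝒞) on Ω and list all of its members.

Initial family (4 sets): { {}, {γ}, {β,γ}, Ω }.
Round 1: +2 →
  {α}  = complement {β,γ}
  {α,β}  = complement {γ}
Round 2. New:
  {α,γ}  = {γ} ∪ {α}
Round 3 (1 new):
  {β}  = complement {α,γ}
Round 4: already closed under ᶜ and ∪.

Hence σ(𝒞) has 8 members: { {}, {α}, {β}, {γ}, {α,β}, {α,γ}, {β,γ}, Ω }.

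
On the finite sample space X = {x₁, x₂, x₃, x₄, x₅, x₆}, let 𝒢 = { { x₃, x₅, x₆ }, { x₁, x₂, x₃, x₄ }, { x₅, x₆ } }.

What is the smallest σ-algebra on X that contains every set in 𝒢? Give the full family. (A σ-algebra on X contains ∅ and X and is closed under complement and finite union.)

|σ(𝒢)| = 8.  σ(𝒢) = { ∅, { x₃ }, { x₅, x₆ }, { x₁, x₂, x₄ }, { x₃, x₅, x₆ }, { x₁, x₂, x₃, x₄ }, { x₁, x₂, x₄, x₅, x₆ }, X }

Working:
Begin from { ∅, { x₅, x₆ }, { x₃, x₅, x₆ }, { x₁, x₂, x₃, x₄ }, X } (that is, 𝒢 plus ∅ and X).
Iteration 1: +1 →
  { x₁, x₂, x₄ }  = complement { x₃, x₅, x₆ }
  (now 6)
Iteration 2: 1 new —
  { x₁, x₂, x₄, x₅, x₆ }  = { x₅, x₆ } ∪ { x₁, x₂, x₄ }
  (now 7)
Iteration 3: +1 →
  { x₃ }  = complement { x₁, x₂, x₄, x₅, x₆ }
  (now 8)
Iteration 4: already closed under ᶜ and ∪.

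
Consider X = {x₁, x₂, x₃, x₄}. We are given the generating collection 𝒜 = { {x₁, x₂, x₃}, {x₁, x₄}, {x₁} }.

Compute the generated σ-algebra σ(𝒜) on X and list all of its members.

σ(𝒜) (8 sets): { ∅, {x₁}, {x₄}, {x₁, x₄}, {x₂, x₃}, {x₁, x₂, x₃}, {x₂, x₃, x₄}, X }

Derivation:
Take S₀ = 𝒜 ∪ {∅, X} = { ∅, {x₁}, {x₁, x₄}, {x₁, x₂, x₃}, X }.
Iteration 1: 3 new —
  {x₄}  = X∖{x₁, x₂, x₃}
  {x₂, x₃}  = X∖{x₁, x₄}
  {x₂, x₃, x₄}  = X∖{x₁}
  (now 8)
Iteration 2: no new sets; the family is a σ-algebra.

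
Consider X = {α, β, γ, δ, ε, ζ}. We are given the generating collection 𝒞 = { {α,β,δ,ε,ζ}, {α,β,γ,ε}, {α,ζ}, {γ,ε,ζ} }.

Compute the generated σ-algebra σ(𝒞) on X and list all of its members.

Seed the family with 𝒞 together with ∅ and X: { {}, {α,ζ}, {γ,ε,ζ}, {α,β,γ,ε}, {α,β,δ,ε,ζ}, X }.
Step 1 adds 6:
  {γ}  = {α,β,δ,ε,ζ}ᶜ
  {δ,ζ}  = {α,β,γ,ε}ᶜ
  {α,β,δ}  = {γ,ε,ζ}ᶜ
  {α,γ,ε,ζ}  = {γ,ε,ζ} ∪ {α,ζ}
  {β,γ,δ,ε}  = {α,ζ}ᶜ
  {α,β,γ,ε,ζ}  = {γ,ε,ζ} ∪ {α,β,γ,ε}
  |family| = 12
Step 2 adds 11:
  {δ}  = {α,β,γ,ε,ζ}ᶜ
  {β,δ}  = {α,γ,ε,ζ}ᶜ
  {α,γ,ζ}  = {α,ζ} ∪ {γ}
  {α,δ,ζ}  = {α,ζ} ∪ {δ,ζ}
  {γ,δ,ζ}  = {γ} ∪ {δ,ζ}
  {α,β,γ,δ}  = {α,β,δ} ∪ {γ}
  {α,β,δ,ζ}  = {α,ζ} ∪ {α,β,δ}
  {γ,δ,ε,ζ}  = {γ,ε,ζ} ∪ {δ,ζ}
  {α,β,γ,δ,ε}  = {β,γ,δ,ε} ∪ {α,β,δ}
  {α,γ,δ,ε,ζ}  = {α,γ,ε,ζ} ∪ {δ,ζ}
  {β,γ,δ,ε,ζ}  = {β,γ,δ,ε} ∪ {γ,ε,ζ}
  |family| = 23
Step 3 (15 new):
  {α}  = {β,γ,δ,ε,ζ}ᶜ
  {β}  = {α,γ,δ,ε,ζ}ᶜ
  {ζ}  = {α,β,γ,δ,ε}ᶜ
  {α,β}  = {γ,δ,ε,ζ}ᶜ
  {γ,δ}  = {γ} ∪ {δ}
  {γ,ε}  = {α,β,δ,ζ}ᶜ
  {ε,ζ}  = {α,β,γ,δ}ᶜ
  {α,β,ε}  = {γ,δ,ζ}ᶜ
  {β,γ,δ}  = {β,δ} ∪ {γ}
  {β,γ,ε}  = {α,δ,ζ}ᶜ
  {β,δ,ε}  = {α,γ,ζ}ᶜ
  {β,δ,ζ}  = {δ,ζ} ∪ {β,δ}
  {α,γ,δ,ζ}  = {α,γ,ζ} ∪ {α,δ,ζ}
  {β,γ,δ,ζ}  = {γ,δ,ζ} ∪ {β,δ}
  {α,β,γ,δ,ζ}  = {α,γ,ζ} ∪ {β,δ}
  |family| = 38
Step 4 adds 22:
  {ε}  = {α,β,γ,δ,ζ}ᶜ
  {α,γ}  = {γ} ∪ {α}
  {α,δ}  = {δ} ∪ {α}
  {α,ε}  = {β,γ,δ,ζ}ᶜ
  {β,γ}  = {β} ∪ {γ}
  {β,ε}  = {α,γ,δ,ζ}ᶜ
  {β,ζ}  = {β} ∪ {ζ}
  {γ,ζ}  = {γ} ∪ {ζ}
  {α,β,γ}  = {α,β} ∪ {γ}
  {α,β,ζ}  = {α,ζ} ∪ {β}
  {α,γ,δ}  = {γ,δ} ∪ {α}
  {α,γ,ε}  = {β,δ,ζ}ᶜ
  {α,ε,ζ}  = {β,γ,δ}ᶜ
  {β,ε,ζ}  = {β} ∪ {ε,ζ}
  {γ,δ,ε}  = {γ,δ} ∪ {γ,ε}
  {δ,ε,ζ}  = {δ} ∪ {ε,ζ}
  {α,β,γ,ζ}  = {α,γ,ζ} ∪ {β}
  {α,β,δ,ε}  = {β,δ,ε} ∪ {α,β}
  {α,β,ε,ζ}  = {γ,δ}ᶜ
  {α,δ,ε,ζ}  = {ε,ζ} ∪ {α,δ,ζ}
  {β,γ,ε,ζ}  = {β} ∪ {γ,ε,ζ}
  {β,δ,ε,ζ}  = {β,δ,ζ} ∪ {β,δ,ε}
  |family| = 60
Step 5. New:
  {δ,ε}  = {α,β,γ,ζ}ᶜ
  {α,δ,ε}  = {α,δ} ∪ {α,ε}
  {β,γ,ζ}  = {β} ∪ {γ,ζ}
  {α,γ,δ,ε}  = {β,ζ}ᶜ
  |family| = 64
Step 6: no new sets; the family is a σ-algebra.

|σ(𝒞)| = 64.  σ(𝒞) = { {}, {α}, {β}, {γ}, {δ}, {ε}, {ζ}, {α,β}, {α,γ}, {α,δ}, {α,ε}, {α,ζ}, {β,γ}, {β,δ}, {β,ε}, {β,ζ}, {γ,δ}, {γ,ε}, {γ,ζ}, {δ,ε}, {δ,ζ}, {ε,ζ}, {α,β,γ}, {α,β,δ}, {α,β,ε}, {α,β,ζ}, {α,γ,δ}, {α,γ,ε}, {α,γ,ζ}, {α,δ,ε}, {α,δ,ζ}, {α,ε,ζ}, {β,γ,δ}, {β,γ,ε}, {β,γ,ζ}, {β,δ,ε}, {β,δ,ζ}, {β,ε,ζ}, {γ,δ,ε}, {γ,δ,ζ}, {γ,ε,ζ}, {δ,ε,ζ}, {α,β,γ,δ}, {α,β,γ,ε}, {α,β,γ,ζ}, {α,β,δ,ε}, {α,β,δ,ζ}, {α,β,ε,ζ}, {α,γ,δ,ε}, {α,γ,δ,ζ}, {α,γ,ε,ζ}, {α,δ,ε,ζ}, {β,γ,δ,ε}, {β,γ,δ,ζ}, {β,γ,ε,ζ}, {β,δ,ε,ζ}, {γ,δ,ε,ζ}, {α,β,γ,δ,ε}, {α,β,γ,δ,ζ}, {α,β,γ,ε,ζ}, {α,β,δ,ε,ζ}, {α,γ,δ,ε,ζ}, {β,γ,δ,ε,ζ}, X }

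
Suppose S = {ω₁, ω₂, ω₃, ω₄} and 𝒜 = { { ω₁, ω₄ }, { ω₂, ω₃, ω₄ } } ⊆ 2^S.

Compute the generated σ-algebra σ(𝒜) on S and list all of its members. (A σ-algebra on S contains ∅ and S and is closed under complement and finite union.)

Take S₀ = 𝒜 ∪ {∅, S} = { {}, { ω₁, ω₄ }, { ω₂, ω₃, ω₄ }, S }.
Round 1 (2 new):
  { ω₁ }  = complement { ω₂, ω₃, ω₄ }
  { ω₂, ω₃ }  = complement { ω₁, ω₄ }
  [6 total]
Round 2. New:
  { ω₁, ω₂, ω₃ }  = { ω₂, ω₃ } ∪ { ω₁ }
  [7 total]
Round 3: +1 →
  { ω₄ }  = complement { ω₁, ω₂, ω₃ }
  [8 total]
Round 4: no new sets; the family is a σ-algebra.

Hence σ(𝒜) has 8 members: { {}, { ω₁ }, { ω₄ }, { ω₁, ω₄ }, { ω₂, ω₃ }, { ω₁, ω₂, ω₃ }, { ω₂, ω₃, ω₄ }, S }.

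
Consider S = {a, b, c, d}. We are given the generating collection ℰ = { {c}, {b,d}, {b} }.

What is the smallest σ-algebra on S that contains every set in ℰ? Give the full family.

Begin from { {}, {b}, {c}, {b,d}, S } (that is, ℰ plus ∅ and S).
Step 1: 5 new —
  {a,c}  = S∖{b,d}
  {b,c}  = {c} ∪ {b}
  {a,b,d}  = S∖{c}
  {a,c,d}  = S∖{b}
  {b,c,d}  = {c} ∪ {b,d}
Step 2 (3 new):
  {a}  = S∖{b,c,d}
  {a,d}  = S∖{b,c}
  {a,b,c}  = {b} ∪ {a,c}
Step 3 (2 new):
  {d}  = S∖{a,b,c}
  {a,b}  = {b} ∪ {a}
Step 4: 1 new —
  {c,d}  = S∖{a,b}
Step 5: no new sets; the family is a σ-algebra.

Hence σ(ℰ) has 16 members: { {}, {a}, {b}, {c}, {d}, {a,b}, {a,c}, {a,d}, {b,c}, {b,d}, {c,d}, {a,b,c}, {a,b,d}, {a,c,d}, {b,c,d}, S }.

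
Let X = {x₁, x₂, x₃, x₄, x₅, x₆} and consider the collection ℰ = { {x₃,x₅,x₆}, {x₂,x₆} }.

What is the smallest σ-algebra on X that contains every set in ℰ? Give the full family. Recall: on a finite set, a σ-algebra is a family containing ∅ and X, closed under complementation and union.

Initial family (4 sets): { {}, {x₂,x₆}, {x₃,x₅,x₆}, X }.
Iteration 1 (3 new):
  {x₁,x₂,x₄}  = X∖{x₃,x₅,x₆}
  {x₁,x₃,x₄,x₅}  = X∖{x₂,x₆}
  {x₂,x₃,x₅,x₆}  = {x₂,x₆} ∪ {x₃,x₅,x₆}
Iteration 2: 4 new —
  {x₁,x₄}  = X∖{x₂,x₃,x₅,x₆}
  {x₁,x₂,x₄,x₆}  = {x₂,x₆} ∪ {x₁,x₂,x₄}
  {x₁,x₂,x₃,x₄,x₅}  = {x₁,x₃,x₄,x₅} ∪ {x₁,x₂,x₄}
  {x₁,x₃,x₄,x₅,x₆}  = {x₁,x₃,x₄,x₅} ∪ {x₃,x₅,x₆}
Iteration 3. New:
  {x₂}  = X∖{x₁,x₃,x₄,x₅,x₆}
  {x₆}  = X∖{x₁,x₂,x₃,x₄,x₅}
  {x₃,x₅}  = X∖{x₁,x₂,x₄,x₆}
Iteration 4 adds 2:
  {x₁,x₄,x₆}  = {x₁,x₄} ∪ {x₆}
  {x₂,x₃,x₅}  = {x₃,x₅} ∪ {x₂}
Iteration 5 adds nothing — fixpoint reached.

Hence σ(ℰ) has 16 members: { {}, {x₂}, {x₆}, {x₁,x₄}, {x₂,x₆}, {x₃,x₅}, {x₁,x₂,x₄}, {x₁,x₄,x₆}, {x₂,x₃,x₅}, {x₃,x₅,x₆}, {x₁,x₂,x₄,x₆}, {x₁,x₃,x₄,x₅}, {x₂,x₃,x₅,x₆}, {x₁,x₂,x₃,x₄,x₅}, {x₁,x₃,x₄,x₅,x₆}, X }.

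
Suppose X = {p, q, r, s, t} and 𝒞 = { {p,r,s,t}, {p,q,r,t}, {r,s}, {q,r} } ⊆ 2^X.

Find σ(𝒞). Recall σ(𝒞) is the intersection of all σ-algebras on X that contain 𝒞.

Initial family (6 sets): { ∅, {q,r}, {r,s}, {p,q,r,t}, {p,r,s,t}, X }.
Step 1 (5 new):
  {q}  = X∖{p,r,s,t}
  {s}  = X∖{p,q,r,t}
  {p,q,t}  = X∖{r,s}
  {p,s,t}  = X∖{q,r}
  {q,r,s}  = {r,s} ∪ {q,r}
  (now 11)
Step 2 (3 new):
  {p,t}  = X∖{q,r,s}
  {q,s}  = {q} ∪ {s}
  {p,q,s,t}  = {p,s,t} ∪ {q}
  (now 14)
Step 3. New:
  {r}  = X∖{p,q,s,t}
  {p,r,t}  = X∖{q,s}
  (now 16)
Step 4: no new sets; the family is a σ-algebra.

Hence σ(𝒞) has 16 members: { ∅, {q}, {r}, {s}, {p,t}, {q,r}, {q,s}, {r,s}, {p,q,t}, {p,r,t}, {p,s,t}, {q,r,s}, {p,q,r,t}, {p,q,s,t}, {p,r,s,t}, X }.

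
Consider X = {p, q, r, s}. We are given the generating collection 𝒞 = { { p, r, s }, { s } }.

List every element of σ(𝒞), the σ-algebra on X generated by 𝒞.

σ(𝒞) (8 sets): { ∅, { q }, { s }, { p, r }, { q, s }, { p, q, r }, { p, r, s }, X }

Trace:
Seed the family with 𝒞 together with ∅ and X: { ∅, { s }, { p, r, s }, X }.
Step 1 (2 new):
  { q }  = ᶜ of { p, r, s }
  { p, q, r }  = ᶜ of { s }
  — 6 sets.
Step 2. New:
  { q, s }  = { s } ∪ { q }
  — 7 sets.
Step 3: +1 →
  { p, r }  = ᶜ of { q, s }
  — 8 sets.
After Step 4 the family is unchanged; done.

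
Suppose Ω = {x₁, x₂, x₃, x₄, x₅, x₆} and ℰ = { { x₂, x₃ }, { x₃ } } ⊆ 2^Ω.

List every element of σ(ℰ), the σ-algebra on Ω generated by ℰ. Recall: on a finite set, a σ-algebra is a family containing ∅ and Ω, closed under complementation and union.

Take S₀ = ℰ ∪ {∅, Ω} = { {}, { x₃ }, { x₂, x₃ }, Ω }.
Step 1 (2 new):
  { x₁, x₄, x₅, x₆ }  = complement { x₂, x₃ }
  { x₁, x₂, x₄, x₅, x₆ }  = complement { x₃ }
  (now 6)
Step 2. New:
  { x₁, x₃, x₄, x₅, x₆ }  = { x₃ } ∪ { x₁, x₄, x₅, x₆ }
  (now 7)
Step 3 (1 new):
  { x₂ }  = complement { x₁, x₃, x₄, x₅, x₆ }
  (now 8)
Step 4 adds nothing — fixpoint reached.

Hence σ(ℰ) has 8 members: { {}, { x₂ }, { x₃ }, { x₂, x₃ }, { x₁, x₄, x₅, x₆ }, { x₁, x₂, x₄, x₅, x₆ }, { x₁, x₃, x₄, x₅, x₆ }, Ω }.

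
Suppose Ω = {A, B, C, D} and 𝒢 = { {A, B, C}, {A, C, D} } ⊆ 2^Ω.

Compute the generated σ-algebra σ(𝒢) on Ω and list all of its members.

Initial family (4 sets): { {}, {A, B, C}, {A, C, D}, Ω }.
Iteration 1. New:
  {B}  = {A, C, D}ᶜ
  {D}  = {A, B, C}ᶜ
Iteration 2 adds 1:
  {B, D}  = {D} ∪ {B}
Iteration 3 (1 new):
  {A, C}  = {B, D}ᶜ
After Iteration 4 the family is unchanged; done.

σ(𝒢) = { {}, {B}, {D}, {A, C}, {B, D}, {A, B, C}, {A, C, D}, Ω }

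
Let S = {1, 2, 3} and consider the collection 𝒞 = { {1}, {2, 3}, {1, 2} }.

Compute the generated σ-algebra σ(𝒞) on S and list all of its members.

Answer: σ(𝒞) = { ∅, {1}, {2}, {3}, {1, 2}, {1, 3}, {2, 3}, S }

Derivation:
Initial family (5 sets): { ∅, {1}, {1, 2}, {2, 3}, S }.
Step 1 adds 1:
  {3}  = S∖{1, 2}
  (now 6)
Step 2: 1 new —
  {1, 3}  = {3} ∪ {1}
  (now 7)
Step 3 adds 1:
  {2}  = S∖{1, 3}
  (now 8)
Step 4: no new sets; the family is a σ-algebra.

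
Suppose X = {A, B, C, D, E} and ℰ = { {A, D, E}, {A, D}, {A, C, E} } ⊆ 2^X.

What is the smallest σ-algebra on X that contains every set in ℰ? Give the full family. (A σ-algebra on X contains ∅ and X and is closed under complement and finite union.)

Begin from { ∅, {A, D}, {A, C, E}, {A, D, E}, X } (that is, ℰ plus ∅ and X).
Pass 1 adds 4:
  {B, C}  = complement {A, D, E}
  {B, D}  = complement {A, C, E}
  {B, C, E}  = complement {A, D}
  {A, C, D, E}  = {A, D, E} ∪ {A, C, E}
Pass 2. New:
  {B}  = complement {A, C, D, E}
  {A, B, D}  = {A, D} ∪ {B, D}
  {B, C, D}  = {B, C} ∪ {B, D}
  {A, B, C, D}  = {A, D} ∪ {B, C}
  {A, B, C, E}  = {A, C, E} ∪ {B, C, E}
  {A, B, D, E}  = {A, D, E} ∪ {B, D}
  {B, C, D, E}  = {B, C, E} ∪ {B, D}
Pass 3. New:
  {A}  = complement {B, C, D, E}
  {C}  = complement {A, B, D, E}
  {D}  = complement {A, B, C, E}
  {E}  = complement {A, B, C, D}
  {A, E}  = complement {B, C, D}
  {C, E}  = complement {A, B, D}
Pass 4 (10 new):
  {A, B}  = {B} ∪ {A}
  {A, C}  = {C} ∪ {A}
  {B, E}  = {B} ∪ {E}
  {C, D}  = {C} ∪ {D}
  {D, E}  = {E} ∪ {D}
  {A, B, C}  = {B, C} ∪ {A}
  {A, B, E}  = {B} ∪ {A, E}
  {A, C, D}  = {C} ∪ {A, D}
  {B, D, E}  = {E} ∪ {B, D}
  {C, D, E}  = {D} ∪ {C, E}
Pass 5: no new sets; the family is a σ-algebra.

|σ(ℰ)| = 32.  σ(ℰ) = { ∅, {A}, {B}, {C}, {D}, {E}, {A, B}, {A, C}, {A, D}, {A, E}, {B, C}, {B, D}, {B, E}, {C, D}, {C, E}, {D, E}, {A, B, C}, {A, B, D}, {A, B, E}, {A, C, D}, {A, C, E}, {A, D, E}, {B, C, D}, {B, C, E}, {B, D, E}, {C, D, E}, {A, B, C, D}, {A, B, C, E}, {A, B, D, E}, {A, C, D, E}, {B, C, D, E}, X }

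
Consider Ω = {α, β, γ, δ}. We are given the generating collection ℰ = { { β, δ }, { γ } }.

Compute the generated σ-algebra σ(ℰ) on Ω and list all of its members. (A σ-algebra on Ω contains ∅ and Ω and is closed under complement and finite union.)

Seed the family with ℰ together with ∅ and Ω: { ∅, { γ }, { β, δ }, Ω }.
Round 1: +3 →
  { α, γ }  = { β, δ }ᶜ
  { α, β, δ }  = { γ }ᶜ
  { β, γ, δ }  = { γ } ∪ { β, δ }
  — 7 sets.
Round 2. New:
  { α }  = { β, γ, δ }ᶜ
  — 8 sets.
After Round 3 the family is unchanged; done.

σ(ℰ) = { ∅, { α }, { γ }, { α, γ }, { β, δ }, { α, β, δ }, { β, γ, δ }, Ω }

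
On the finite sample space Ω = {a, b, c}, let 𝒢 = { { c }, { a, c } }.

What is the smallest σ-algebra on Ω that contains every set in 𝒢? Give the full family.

|σ(𝒢)| = 8.  σ(𝒢) = { {  }, { a }, { b }, { c }, { a, b }, { a, c }, { b, c }, Ω }

Trace:
Take S₀ = 𝒢 ∪ {∅, Ω} = { {  }, { c }, { a, c }, Ω }.
Step 1: +2 →
  { b }  = ᶜ of { a, c }
  { a, b }  = ᶜ of { c }
  — 6 sets.
Step 2: +1 →
  { b, c }  = { c } ∪ { b }
  — 7 sets.
Step 3: +1 →
  { a }  = ᶜ of { b, c }
  — 8 sets.
Step 4 adds nothing — fixpoint reached.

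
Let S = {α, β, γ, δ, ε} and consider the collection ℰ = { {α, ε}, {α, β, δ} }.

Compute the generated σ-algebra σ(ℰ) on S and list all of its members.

Initial family (4 sets): { {}, {α, ε}, {α, β, δ}, S }.
Iteration 1 (3 new):
  {γ, ε}  = complement {α, β, δ}
  {β, γ, δ}  = complement {α, ε}
  {α, β, δ, ε}  = {α, β, δ} ∪ {α, ε}
  |family| = 7
Iteration 2 adds 4:
  {γ}  = complement {α, β, δ, ε}
  {α, γ, ε}  = {α, ε} ∪ {γ, ε}
  {α, β, γ, δ}  = {β, γ, δ} ∪ {α, β, δ}
  {β, γ, δ, ε}  = {β, γ, δ} ∪ {γ, ε}
  |family| = 11
Iteration 3. New:
  {α}  = complement {β, γ, δ, ε}
  {ε}  = complement {α, β, γ, δ}
  {β, δ}  = complement {α, γ, ε}
  |family| = 14
Iteration 4 (2 new):
  {α, γ}  = {γ} ∪ {α}
  {β, δ, ε}  = {β, δ} ∪ {ε}
  |family| = 16
Iteration 5 adds nothing — fixpoint reached.

Therefore σ(ℰ) = { {}, {α}, {γ}, {ε}, {α, γ}, {α, ε}, {β, δ}, {γ, ε}, {α, β, δ}, {α, γ, ε}, {β, γ, δ}, {β, δ, ε}, {α, β, γ, δ}, {α, β, δ, ε}, {β, γ, δ, ε}, S } (|σ(ℰ)| = 16).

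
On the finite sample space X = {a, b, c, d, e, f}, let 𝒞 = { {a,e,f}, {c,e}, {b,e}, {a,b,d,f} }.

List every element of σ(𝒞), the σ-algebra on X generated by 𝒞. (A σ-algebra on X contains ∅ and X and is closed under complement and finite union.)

|σ(𝒞)| = 32.  σ(𝒞) = { {}, {b}, {c}, {d}, {e}, {a,f}, {b,c}, {b,d}, {b,e}, {c,d}, {c,e}, {d,e}, {a,b,f}, {a,c,f}, {a,d,f}, {a,e,f}, {b,c,d}, {b,c,e}, {b,d,e}, {c,d,e}, {a,b,c,f}, {a,b,d,f}, {a,b,e,f}, {a,c,d,f}, {a,c,e,f}, {a,d,e,f}, {b,c,d,e}, {a,b,c,d,f}, {a,b,c,e,f}, {a,b,d,e,f}, {a,c,d,e,f}, X }

Trace:
Seed the family with 𝒞 together with ∅ and X: { {}, {b,e}, {c,e}, {a,e,f}, {a,b,d,f}, X }.
Step 1 adds 6:
  {b,c,d}  = X∖{a,e,f}
  {b,c,e}  = {b,e} ∪ {c,e}
  {a,b,e,f}  = {b,e} ∪ {a,e,f}
  {a,c,d,f}  = X∖{b,e}
  {a,c,e,f}  = {a,e,f} ∪ {c,e}
  {a,b,d,e,f}  = {b,e} ∪ {a,b,d,f}
  [12 total]
Step 2: 8 new —
  {c}  = X∖{a,b,d,e,f}
  {b,d}  = X∖{a,c,e,f}
  {c,d}  = X∖{a,b,e,f}
  {a,d,f}  = X∖{b,c,e}
  {b,c,d,e}  = {b,e} ∪ {b,c,d}
  {a,b,c,d,f}  = {a,b,d,f} ∪ {b,c,d}
  {a,b,c,e,f}  = {a,c,e,f} ∪ {b,e}
  {a,c,d,e,f}  = {a,c,e,f} ∪ {a,c,d,f}
  [20 total]
Step 3 adds 7:
  {b}  = X∖{a,c,d,e,f}
  {d}  = X∖{a,b,c,e,f}
  {e}  = X∖{a,b,c,d,f}
  {a,f}  = X∖{b,c,d,e}
  {b,d,e}  = {b,e} ∪ {b,d}
  {c,d,e}  = {c,d} ∪ {c,e}
  {a,d,e,f}  = {a,d,f} ∪ {a,e,f}
  [27 total]
Step 4. New:
  {b,c}  = X∖{a,d,e,f}
  {d,e}  = {e} ∪ {d}
  {a,b,f}  = X∖{c,d,e}
  {a,c,f}  = X∖{b,d,e}
  [31 total]
Step 5. New:
  {a,b,c,f}  = X∖{d,e}
  [32 total]
Step 6: no new sets; the family is a σ-algebra.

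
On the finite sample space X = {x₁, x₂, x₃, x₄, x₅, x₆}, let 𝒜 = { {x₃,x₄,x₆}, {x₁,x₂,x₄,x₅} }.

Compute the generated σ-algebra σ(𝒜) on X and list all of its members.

Take S₀ = 𝒜 ∪ {∅, X} = { {}, {x₃,x₄,x₆}, {x₁,x₂,x₄,x₅}, X }.
Round 1. New:
  {x₃,x₆}  = ᶜ of {x₁,x₂,x₄,x₅}
  {x₁,x₂,x₅}  = ᶜ of {x₃,x₄,x₆}
  — 6 sets.
Round 2: +1 →
  {x₁,x₂,x₃,x₅,x₆}  = {x₁,x₂,x₅} ∪ {x₃,x₆}
  — 7 sets.
Round 3 (1 new):
  {x₄}  = ᶜ of {x₁,x₂,x₃,x₅,x₆}
  — 8 sets.
After Round 4 the family is unchanged; done.

Therefore σ(𝒜) = { {}, {x₄}, {x₃,x₆}, {x₁,x₂,x₅}, {x₃,x₄,x₆}, {x₁,x₂,x₄,x₅}, {x₁,x₂,x₃,x₅,x₆}, X } (|σ(𝒜)| = 8).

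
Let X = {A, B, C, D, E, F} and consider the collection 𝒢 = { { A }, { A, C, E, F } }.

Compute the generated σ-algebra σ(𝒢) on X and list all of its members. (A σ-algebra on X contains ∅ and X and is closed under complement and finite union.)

Seed the family with 𝒢 together with ∅ and X: { {}, { A }, { A, C, E, F }, X }.
Step 1: 2 new —
  { B, D }  = X∖{ A, C, E, F }
  { B, C, D, E, F }  = X∖{ A }
Step 2 (1 new):
  { A, B, D }  = { B, D } ∪ { A }
Step 3: +1 →
  { C, E, F }  = X∖{ A, B, D }
Step 4: stable.

Therefore σ(𝒢) = { {}, { A }, { B, D }, { A, B, D }, { C, E, F }, { A, C, E, F }, { B, C, D, E, F }, X } (|σ(𝒢)| = 8).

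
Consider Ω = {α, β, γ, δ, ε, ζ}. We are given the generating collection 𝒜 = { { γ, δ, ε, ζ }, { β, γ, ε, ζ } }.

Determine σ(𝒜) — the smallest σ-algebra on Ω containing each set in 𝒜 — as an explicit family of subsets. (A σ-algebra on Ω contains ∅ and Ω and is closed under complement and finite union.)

|σ(𝒜)| = 16.  σ(𝒜) = { {  }, { α }, { β }, { δ }, { α, β }, { α, δ }, { β, δ }, { α, β, δ }, { γ, ε, ζ }, { α, γ, ε, ζ }, { β, γ, ε, ζ }, { γ, δ, ε, ζ }, { α, β, γ, ε, ζ }, { α, γ, δ, ε, ζ }, { β, γ, δ, ε, ζ }, Ω }

Trace:
Initial family (4 sets): { {  }, { β, γ, ε, ζ }, { γ, δ, ε, ζ }, Ω }.
Pass 1: 3 new —
  { α, β }  = { γ, δ, ε, ζ }ᶜ
  { α, δ }  = { β, γ, ε, ζ }ᶜ
  { β, γ, δ, ε, ζ }  = { β, γ, ε, ζ } ∪ { γ, δ, ε, ζ }
  — 7 sets.
Pass 2: +4 →
  { α }  = { β, γ, δ, ε, ζ }ᶜ
  { α, β, δ }  = { α, δ } ∪ { α, β }
  { α, β, γ, ε, ζ }  = { α, β } ∪ { β, γ, ε, ζ }
  { α, γ, δ, ε, ζ }  = { α, δ } ∪ { γ, δ, ε, ζ }
  — 11 sets.
Pass 3: +3 →
  { β }  = { α, γ, δ, ε, ζ }ᶜ
  { δ }  = { α, β, γ, ε, ζ }ᶜ
  { γ, ε, ζ }  = { α, β, δ }ᶜ
  — 14 sets.
Pass 4: 2 new —
  { β, δ }  = { δ } ∪ { β }
  { α, γ, ε, ζ }  = { α } ∪ { γ, ε, ζ }
  — 16 sets.
Pass 5 adds nothing — fixpoint reached.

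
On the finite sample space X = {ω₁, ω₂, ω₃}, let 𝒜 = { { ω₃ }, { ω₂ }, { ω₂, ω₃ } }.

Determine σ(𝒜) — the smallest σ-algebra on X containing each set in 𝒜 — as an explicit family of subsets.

Start: 𝒜 ∪ {∅, X} = { {  }, { ω₂ }, { ω₃ }, { ω₂, ω₃ }, X }.
Round 1: +3 →
  { ω₁ }  = { ω₂, ω₃ }ᶜ
  { ω₁, ω₂ }  = { ω₃ }ᶜ
  { ω₁, ω₃ }  = { ω₂ }ᶜ
  |family| = 8
Round 2: no new sets; the family is a σ-algebra.

|σ(𝒜)| = 8.  σ(𝒜) = { {  }, { ω₁ }, { ω₂ }, { ω₃ }, { ω₁, ω₂ }, { ω₁, ω₃ }, { ω₂, ω₃ }, X }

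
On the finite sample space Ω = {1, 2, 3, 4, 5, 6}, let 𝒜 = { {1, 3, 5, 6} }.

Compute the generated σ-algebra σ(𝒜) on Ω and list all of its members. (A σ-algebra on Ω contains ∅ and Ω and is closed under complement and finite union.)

Take S₀ = 𝒜 ∪ {∅, Ω} = { ∅, {1, 3, 5, 6}, Ω }.
Pass 1 (1 new):
  {2, 4}  = complement {1, 3, 5, 6}
  [4 total]
Pass 2 adds nothing — fixpoint reached.

Therefore σ(𝒜) = { ∅, {2, 4}, {1, 3, 5, 6}, Ω } (|σ(𝒜)| = 4).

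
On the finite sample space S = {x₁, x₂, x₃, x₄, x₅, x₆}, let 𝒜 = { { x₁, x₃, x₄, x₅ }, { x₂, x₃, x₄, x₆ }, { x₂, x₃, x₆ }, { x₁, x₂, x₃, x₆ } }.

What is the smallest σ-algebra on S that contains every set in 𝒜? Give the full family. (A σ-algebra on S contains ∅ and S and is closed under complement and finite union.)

|σ(𝒜)| = 32.  σ(𝒜) = { ∅, { x₁ }, { x₃ }, { x₄ }, { x₅ }, { x₁, x₃ }, { x₁, x₄ }, { x₁, x₅ }, { x₂, x₆ }, { x₃, x₄ }, { x₃, x₅ }, { x₄, x₅ }, { x₁, x₂, x₆ }, { x₁, x₃, x₄ }, { x₁, x₃, x₅ }, { x₁, x₄, x₅ }, { x₂, x₃, x₆ }, { x₂, x₄, x₆ }, { x₂, x₅, x₆ }, { x₃, x₄, x₅ }, { x₁, x₂, x₃, x₆ }, { x₁, x₂, x₄, x₆ }, { x₁, x₂, x₅, x₆ }, { x₁, x₃, x₄, x₅ }, { x₂, x₃, x₄, x₆ }, { x₂, x₃, x₅, x₆ }, { x₂, x₄, x₅, x₆ }, { x₁, x₂, x₃, x₄, x₆ }, { x₁, x₂, x₃, x₅, x₆ }, { x₁, x₂, x₄, x₅, x₆ }, { x₂, x₃, x₄, x₅, x₆ }, S }

Working:
Start: 𝒜 ∪ {∅, S} = { ∅, { x₂, x₃, x₆ }, { x₁, x₂, x₃, x₆ }, { x₁, x₃, x₄, x₅ }, { x₂, x₃, x₄, x₆ }, S }.
Pass 1: 5 new —
  { x₁, x₅ }  = S∖{ x₂, x₃, x₄, x₆ }
  { x₂, x₆ }  = S∖{ x₁, x₃, x₄, x₅ }
  { x₄, x₅ }  = S∖{ x₁, x₂, x₃, x₆ }
  { x₁, x₄, x₅ }  = S∖{ x₂, x₃, x₆ }
  { x₁, x₂, x₃, x₄, x₆ }  = { x₂, x₃, x₄, x₆ } ∪ { x₁, x₂, x₃, x₆ }
  |family| = 11
Pass 2. New:
  { x₅ }  = S∖{ x₁, x₂, x₃, x₄, x₆ }
  { x₁, x₂, x₅, x₆ }  = { x₂, x₆ } ∪ { x₁, x₅ }
  { x₂, x₄, x₅, x₆ }  = { x₂, x₆ } ∪ { x₄, x₅ }
  { x₁, x₂, x₃, x₅, x₆ }  = { x₂, x₃, x₆ } ∪ { x₁, x₅ }
  { x₁, x₂, x₄, x₅, x₆ }  = { x₁, x₄, x₅ } ∪ { x₂, x₆ }
  { x₂, x₃, x₄, x₅, x₆ }  = { x₂, x₃, x₆ } ∪ { x₄, x₅ }
  |family| = 17
Pass 3: 7 new —
  { x₁ }  = S∖{ x₂, x₃, x₄, x₅, x₆ }
  { x₃ }  = S∖{ x₁, x₂, x₄, x₅, x₆ }
  { x₄ }  = S∖{ x₁, x₂, x₃, x₅, x₆ }
  { x₁, x₃ }  = S∖{ x₂, x₄, x₅, x₆ }
  { x₃, x₄ }  = S∖{ x₁, x₂, x₅, x₆ }
  { x₂, x₅, x₆ }  = { x₂, x₆ } ∪ { x₅ }
  { x₂, x₃, x₅, x₆ }  = { x₂, x₃, x₆ } ∪ { x₅ }
  |family| = 24
Pass 4: 7 new —
  { x₁, x₄ }  = S∖{ x₂, x₃, x₅, x₆ }
  { x₃, x₅ }  = { x₅ } ∪ { x₃ }
  { x₁, x₂, x₆ }  = { x₁ } ∪ { x₂, x₆ }
  { x₁, x₃, x₄ }  = S∖{ x₂, x₅, x₆ }
  { x₁, x₃, x₅ }  = { x₅ } ∪ { x₁, x₃ }
  { x₂, x₄, x₆ }  = { x₂, x₆ } ∪ { x₄ }
  { x₃, x₄, x₅ }  = { x₃, x₄ } ∪ { x₅ }
  |family| = 31
Pass 5: 1 new —
  { x₁, x₂, x₄, x₆ }  = S∖{ x₃, x₅ }
  |family| = 32
Pass 6: no new sets; the family is a σ-algebra.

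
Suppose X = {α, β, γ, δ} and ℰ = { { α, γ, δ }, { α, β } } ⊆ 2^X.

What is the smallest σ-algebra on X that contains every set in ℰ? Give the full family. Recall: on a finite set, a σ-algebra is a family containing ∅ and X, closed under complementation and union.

σ(ℰ) (8 sets): { ∅, { α }, { β }, { α, β }, { γ, δ }, { α, γ, δ }, { β, γ, δ }, X }

Trace:
Seed the family with ℰ together with ∅ and X: { ∅, { α, β }, { α, γ, δ }, X }.
Round 1: +2 →
  { β }  = X∖{ α, γ, δ }
  { γ, δ }  = X∖{ α, β }
  |family| = 6
Round 2. New:
  { β, γ, δ }  = { γ, δ } ∪ { β }
  |family| = 7
Round 3: 1 new —
  { α }  = X∖{ β, γ, δ }
  |family| = 8
Round 4: no new sets; the family is a σ-algebra.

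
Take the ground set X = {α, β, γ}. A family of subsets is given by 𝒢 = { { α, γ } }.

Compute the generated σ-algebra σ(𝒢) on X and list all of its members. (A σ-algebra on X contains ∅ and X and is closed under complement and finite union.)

|σ(𝒢)| = 4.  σ(𝒢) = { {}, { β }, { α, γ }, X }

Derivation:
Begin from { {}, { α, γ }, X } (that is, 𝒢 plus ∅ and X).
Pass 1 (1 new):
  { β }  = X∖{ α, γ }
Pass 2: no new sets; the family is a σ-algebra.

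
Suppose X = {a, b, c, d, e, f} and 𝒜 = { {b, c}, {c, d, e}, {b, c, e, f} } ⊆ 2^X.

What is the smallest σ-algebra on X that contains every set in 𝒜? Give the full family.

Answer: σ(𝒜) = { ∅, {a}, {b}, {c}, {d}, {e}, {f}, {a, b}, {a, c}, {a, d}, {a, e}, {a, f}, {b, c}, {b, d}, {b, e}, {b, f}, {c, d}, {c, e}, {c, f}, {d, e}, {d, f}, {e, f}, {a, b, c}, {a, b, d}, {a, b, e}, {a, b, f}, {a, c, d}, {a, c, e}, {a, c, f}, {a, d, e}, {a, d, f}, {a, e, f}, {b, c, d}, {b, c, e}, {b, c, f}, {b, d, e}, {b, d, f}, {b, e, f}, {c, d, e}, {c, d, f}, {c, e, f}, {d, e, f}, {a, b, c, d}, {a, b, c, e}, {a, b, c, f}, {a, b, d, e}, {a, b, d, f}, {a, b, e, f}, {a, c, d, e}, {a, c, d, f}, {a, c, e, f}, {a, d, e, f}, {b, c, d, e}, {b, c, d, f}, {b, c, e, f}, {b, d, e, f}, {c, d, e, f}, {a, b, c, d, e}, {a, b, c, d, f}, {a, b, c, e, f}, {a, b, d, e, f}, {a, c, d, e, f}, {b, c, d, e, f}, X }

Derivation:
Start: 𝒜 ∪ {∅, X} = { ∅, {b, c}, {c, d, e}, {b, c, e, f}, X }.
Iteration 1: +5 →
  {a, d}  = ᶜ of {b, c, e, f}
  {a, b, f}  = ᶜ of {c, d, e}
  {a, d, e, f}  = ᶜ of {b, c}
  {b, c, d, e}  = {c, d, e} ∪ {b, c}
  {b, c, d, e, f}  = {c, d, e} ∪ {b, c, e, f}
  [10 total]
Iteration 2 (10 new):
  {a}  = ᶜ of {b, c, d, e, f}
  {a, f}  = ᶜ of {b, c, d, e}
  {a, b, c, d}  = {b, c} ∪ {a, d}
  {a, b, c, f}  = {b, c} ∪ {a, b, f}
  {a, b, d, f}  = {a, d} ∪ {a, b, f}
  {a, c, d, e}  = {c, d, e} ∪ {a, d}
  {a, b, c, d, e}  = {b, c, d, e} ∪ {a, d}
  {a, b, c, e, f}  = {a, b, f} ∪ {b, c, e, f}
  {a, b, d, e, f}  = {a, d, e, f} ∪ {a, b, f}
  {a, c, d, e, f}  = {c, d, e} ∪ {a, d, e, f}
  [20 total]
Iteration 3. New:
  {b}  = ᶜ of {a, c, d, e, f}
  {c}  = ᶜ of {a, b, d, e, f}
  {d}  = ᶜ of {a, b, c, e, f}
  {f}  = ᶜ of {a, b, c, d, e}
  {b, f}  = ᶜ of {a, c, d, e}
  {c, e}  = ᶜ of {a, b, d, f}
  {d, e}  = ᶜ of {a, b, c, f}
  {e, f}  = ᶜ of {a, b, c, d}
  {a, b, c}  = {b, c} ∪ {a}
  {a, d, f}  = {a, f} ∪ {a, d}
  {a, b, c, d, f}  = {a, f} ∪ {a, b, c, d}
  [31 total]
Iteration 4 (27 new):
  {e}  = ᶜ of {a, b, c, d, f}
  {a, b}  = {a} ∪ {b}
  {a, c}  = {a} ∪ {c}
  {b, d}  = {b} ∪ {d}
  {c, d}  = {c} ∪ {d}
  {c, f}  = {f} ∪ {c}
  {d, f}  = {f} ∪ {d}
  {a, b, d}  = {b} ∪ {a, d}
  {a, c, d}  = {c} ∪ {a, d}
  {a, c, e}  = {a} ∪ {c, e}
  {a, c, f}  = {a, f} ∪ {c}
  {a, d, e}  = {a} ∪ {d, e}
  {a, e, f}  = {e, f} ∪ {a}
  {b, c, d}  = {b, c} ∪ {d}
  {b, c, e}  = ᶜ of {a, d, f}
  {b, c, f}  = {b, f} ∪ {c}
  {b, d, e}  = {b} ∪ {d, e}
  {b, d, f}  = {b, f} ∪ {d}
  {b, e, f}  = {e, f} ∪ {b}
  {c, e, f}  = {e, f} ∪ {c}
  {d, e, f}  = ᶜ of {a, b, c}
  {a, b, c, e}  = {a, b, c} ∪ {c, e}
  {a, b, e, f}  = {e, f} ∪ {a, b, f}
  {a, c, d, f}  = {a, d, f} ∪ {c}
  {a, c, e, f}  = {a, f} ∪ {c, e}
  {b, d, e, f}  = {b, f} ∪ {d, e}
  {c, d, e, f}  = {c, d, e} ∪ {e, f}
  [58 total]
Iteration 5: +6 →
  {a, e}  = {a} ∪ {e}
  {b, e}  = ᶜ of {a, c, d, f}
  {a, b, e}  = {a, b} ∪ {e}
  {c, d, f}  = {c, d} ∪ {c, f}
  {a, b, d, e}  = ᶜ of {c, f}
  {b, c, d, f}  = {b, d, f} ∪ {c, d}
  [64 total]
Iteration 6: closed — nothing new.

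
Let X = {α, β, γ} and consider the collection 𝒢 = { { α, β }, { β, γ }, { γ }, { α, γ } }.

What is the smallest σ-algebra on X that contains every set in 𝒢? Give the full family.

Start: 𝒢 ∪ {∅, X} = { {}, { γ }, { α, β }, { α, γ }, { β, γ }, X }.
Round 1 (2 new):
  { α }  = ᶜ of { β, γ }
  { β }  = ᶜ of { α, γ }
  |family| = 8
Round 2: closed — nothing new.

σ(𝒢) = { {}, { α }, { β }, { γ }, { α, β }, { α, γ }, { β, γ }, X }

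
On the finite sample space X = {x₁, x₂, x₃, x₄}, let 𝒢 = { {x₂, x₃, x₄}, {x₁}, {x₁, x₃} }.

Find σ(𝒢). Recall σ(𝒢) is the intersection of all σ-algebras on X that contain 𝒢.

Answer: σ(𝒢) = { {}, {x₁}, {x₃}, {x₁, x₃}, {x₂, x₄}, {x₁, x₂, x₄}, {x₂, x₃, x₄}, X }

Check:
Seed the family with 𝒢 together with ∅ and X: { {}, {x₁}, {x₁, x₃}, {x₂, x₃, x₄}, X }.
Round 1: +1 →
  {x₂, x₄}  = complement {x₁, x₃}
  — 6 sets.
Round 2: 1 new —
  {x₁, x₂, x₄}  = {x₂, x₄} ∪ {x₁}
  — 7 sets.
Round 3. New:
  {x₃}  = complement {x₁, x₂, x₄}
  — 8 sets.
After Round 4 the family is unchanged; done.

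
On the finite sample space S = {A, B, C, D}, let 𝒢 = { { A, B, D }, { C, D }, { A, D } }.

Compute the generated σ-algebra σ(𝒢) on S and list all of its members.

σ(𝒢) (16 sets): { ∅, { A }, { B }, { C }, { D }, { A, B }, { A, C }, { A, D }, { B, C }, { B, D }, { C, D }, { A, B, C }, { A, B, D }, { A, C, D }, { B, C, D }, S }

Working:
Start: 𝒢 ∪ {∅, S} = { ∅, { A, D }, { C, D }, { A, B, D }, S }.
Iteration 1: +4 →
  { C }  = complement { A, B, D }
  { A, B }  = complement { C, D }
  { B, C }  = complement { A, D }
  { A, C, D }  = { C, D } ∪ { A, D }
Iteration 2 adds 3:
  { B }  = complement { A, C, D }
  { A, B, C }  = { A, B } ∪ { C }
  { B, C, D }  = { C, D } ∪ { B, C }
Iteration 3 (2 new):
  { A }  = complement { B, C, D }
  { D }  = complement { A, B, C }
Iteration 4: +2 →
  { A, C }  = { C } ∪ { A }
  { B, D }  = { D } ∪ { B }
Iteration 5: already closed under ᶜ and ∪.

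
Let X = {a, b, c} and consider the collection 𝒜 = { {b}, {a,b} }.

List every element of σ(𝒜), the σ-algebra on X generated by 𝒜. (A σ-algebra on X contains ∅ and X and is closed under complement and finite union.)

Begin from { ∅, {b}, {a,b}, X } (that is, 𝒜 plus ∅ and X).
Step 1. New:
  {c}  = complement {a,b}
  {a,c}  = complement {b}
  — 6 sets.
Step 2 (1 new):
  {b,c}  = {c} ∪ {b}
  — 7 sets.
Step 3 (1 new):
  {a}  = complement {b,c}
  — 8 sets.
Step 4 adds nothing — fixpoint reached.

|σ(𝒜)| = 8.  σ(𝒜) = { ∅, {a}, {b}, {c}, {a,b}, {a,c}, {b,c}, X }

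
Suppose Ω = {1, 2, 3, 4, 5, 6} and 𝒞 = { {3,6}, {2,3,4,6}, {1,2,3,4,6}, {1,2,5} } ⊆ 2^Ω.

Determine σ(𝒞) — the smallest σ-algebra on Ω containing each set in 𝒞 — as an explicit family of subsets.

Initial family (6 sets): { {}, {3,6}, {1,2,5}, {2,3,4,6}, {1,2,3,4,6}, Ω }.
Round 1 adds 5:
  {5}  = complement {1,2,3,4,6}
  {1,5}  = complement {2,3,4,6}
  {3,4,6}  = complement {1,2,5}
  {1,2,4,5}  = complement {3,6}
  {1,2,3,5,6}  = {1,2,5} ∪ {3,6}
  (now 11)
Round 2 (6 new):
  {4}  = complement {1,2,3,5,6}
  {3,5,6}  = {5} ∪ {3,6}
  {1,3,5,6}  = {3,6} ∪ {1,5}
  {3,4,5,6}  = {5} ∪ {3,4,6}
  {1,3,4,5,6}  = {1,5} ∪ {3,4,6}
  {2,3,4,5,6}  = {5} ∪ {2,3,4,6}
  (now 17)
Round 3 adds 7:
  {1}  = complement {2,3,4,5,6}
  {2}  = complement {1,3,4,5,6}
  {1,2}  = complement {3,4,5,6}
  {2,4}  = complement {1,3,5,6}
  {4,5}  = {4} ∪ {5}
  {1,2,4}  = complement {3,5,6}
  {1,4,5}  = {1,5} ∪ {4}
  (now 24)
Round 4. New:
  {1,4}  = {1} ∪ {4}
  {2,5}  = {2} ∪ {5}
  {1,3,6}  = {1} ∪ {3,6}
  {2,3,6}  = complement {1,4,5}
  {2,4,5}  = {2} ∪ {4,5}
  {1,2,3,6}  = complement {4,5}
  {1,3,4,6}  = {1} ∪ {3,4,6}
  {2,3,5,6}  = {2} ∪ {3,5,6}
  (now 32)
Round 5: closed — nothing new.

|σ(𝒞)| = 32.  σ(𝒞) = { {}, {1}, {2}, {4}, {5}, {1,2}, {1,4}, {1,5}, {2,4}, {2,5}, {3,6}, {4,5}, {1,2,4}, {1,2,5}, {1,3,6}, {1,4,5}, {2,3,6}, {2,4,5}, {3,4,6}, {3,5,6}, {1,2,3,6}, {1,2,4,5}, {1,3,4,6}, {1,3,5,6}, {2,3,4,6}, {2,3,5,6}, {3,4,5,6}, {1,2,3,4,6}, {1,2,3,5,6}, {1,3,4,5,6}, {2,3,4,5,6}, Ω }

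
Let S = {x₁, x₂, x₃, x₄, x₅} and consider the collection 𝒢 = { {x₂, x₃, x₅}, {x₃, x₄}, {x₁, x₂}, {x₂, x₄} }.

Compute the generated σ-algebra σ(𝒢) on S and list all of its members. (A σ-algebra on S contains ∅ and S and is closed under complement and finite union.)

Take S₀ = 𝒢 ∪ {∅, S} = { ∅, {x₁, x₂}, {x₂, x₄}, {x₃, x₄}, {x₂, x₃, x₅}, S }.
Pass 1 (9 new):
  {x₁, x₄}  = {x₂, x₃, x₅}ᶜ
  {x₁, x₂, x₄}  = {x₁, x₂} ∪ {x₂, x₄}
  {x₁, x₂, x₅}  = {x₃, x₄}ᶜ
  {x₁, x₃, x₅}  = {x₂, x₄}ᶜ
  {x₂, x₃, x₄}  = {x₃, x₄} ∪ {x₂, x₄}
  {x₃, x₄, x₅}  = {x₁, x₂}ᶜ
  {x₁, x₂, x₃, x₄}  = {x₃, x₄} ∪ {x₁, x₂}
  {x₁, x₂, x₃, x₅}  = {x₂, x₃, x₅} ∪ {x₁, x₂}
  {x₂, x₃, x₄, x₅}  = {x₃, x₄} ∪ {x₂, x₃, x₅}
  |family| = 15
Pass 2 adds 8:
  {x₁}  = {x₂, x₃, x₄, x₅}ᶜ
  {x₄}  = {x₁, x₂, x₃, x₅}ᶜ
  {x₅}  = {x₁, x₂, x₃, x₄}ᶜ
  {x₁, x₅}  = {x₂, x₃, x₄}ᶜ
  {x₃, x₅}  = {x₁, x₂, x₄}ᶜ
  {x₁, x₃, x₄}  = {x₃, x₄} ∪ {x₁, x₄}
  {x₁, x₂, x₄, x₅}  = {x₁, x₂, x₄} ∪ {x₁, x₂, x₅}
  {x₁, x₃, x₄, x₅}  = {x₃, x₄, x₅} ∪ {x₁, x₃, x₅}
  |family| = 23
Pass 3: 6 new —
  {x₂}  = {x₁, x₃, x₄, x₅}ᶜ
  {x₃}  = {x₁, x₂, x₄, x₅}ᶜ
  {x₂, x₅}  = {x₁, x₃, x₄}ᶜ
  {x₄, x₅}  = {x₅} ∪ {x₄}
  {x₁, x₄, x₅}  = {x₁, x₄} ∪ {x₁, x₅}
  {x₂, x₄, x₅}  = {x₂, x₄} ∪ {x₅}
  |family| = 29
Pass 4: +3 →
  {x₁, x₃}  = {x₂, x₄, x₅}ᶜ
  {x₂, x₃}  = {x₁, x₄, x₅}ᶜ
  {x₁, x₂, x₃}  = {x₄, x₅}ᶜ
  |family| = 32
Pass 5: stable.

σ(𝒢) = { ∅, {x₁}, {x₂}, {x₃}, {x₄}, {x₅}, {x₁, x₂}, {x₁, x₃}, {x₁, x₄}, {x₁, x₅}, {x₂, x₃}, {x₂, x₄}, {x₂, x₅}, {x₃, x₄}, {x₃, x₅}, {x₄, x₅}, {x₁, x₂, x₃}, {x₁, x₂, x₄}, {x₁, x₂, x₅}, {x₁, x₃, x₄}, {x₁, x₃, x₅}, {x₁, x₄, x₅}, {x₂, x₃, x₄}, {x₂, x₃, x₅}, {x₂, x₄, x₅}, {x₃, x₄, x₅}, {x₁, x₂, x₃, x₄}, {x₁, x₂, x₃, x₅}, {x₁, x₂, x₄, x₅}, {x₁, x₃, x₄, x₅}, {x₂, x₃, x₄, x₅}, S }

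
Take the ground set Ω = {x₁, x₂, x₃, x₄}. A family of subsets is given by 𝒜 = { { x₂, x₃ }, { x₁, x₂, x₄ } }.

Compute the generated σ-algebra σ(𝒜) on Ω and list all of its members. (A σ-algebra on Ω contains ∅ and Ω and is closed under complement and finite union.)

Begin from { ∅, { x₂, x₃ }, { x₁, x₂, x₄ }, Ω } (that is, 𝒜 plus ∅ and Ω).
Round 1 (2 new):
  { x₃ }  = Ω∖{ x₁, x₂, x₄ }
  { x₁, x₄ }  = Ω∖{ x₂, x₃ }
  (now 6)
Round 2 adds 1:
  { x₁, x₃, x₄ }  = { x₃ } ∪ { x₁, x₄ }
  (now 7)
Round 3: +1 →
  { x₂ }  = Ω∖{ x₁, x₃, x₄ }
  (now 8)
Round 4: stable.

Hence σ(𝒜) has 8 members: { ∅, { x₂ }, { x₃ }, { x₁, x₄ }, { x₂, x₃ }, { x₁, x₂, x₄ }, { x₁, x₃, x₄ }, Ω }.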